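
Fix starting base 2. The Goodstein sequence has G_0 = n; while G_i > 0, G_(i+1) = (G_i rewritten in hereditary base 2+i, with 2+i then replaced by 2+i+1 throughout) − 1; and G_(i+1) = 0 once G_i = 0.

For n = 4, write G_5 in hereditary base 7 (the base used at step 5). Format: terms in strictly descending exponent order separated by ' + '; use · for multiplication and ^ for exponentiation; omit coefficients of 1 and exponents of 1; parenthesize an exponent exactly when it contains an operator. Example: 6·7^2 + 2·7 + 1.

2·7^2 + 7 + 4

base 2: 4 = 2^2; at 3: 3^3 = 27; next = 26
base 3: 26 = 2·3^2 + 2·3 + 2; at 4: 2·4^2 + 2·4 + 2 = 42; next = 41
base 4: 41 = 2·4^2 + 2·4 + 1; at 5: 2·5^2 + 2·5 + 1 = 61; next = 60
base 5: 60 = 2·5^2 + 2·5; at 6: 2·6^2 + 2·6 = 84; next = 83
base 6: 83 = 2·6^2 + 6 + 5; at 7: 2·7^2 + 7 + 5 = 110; next = 109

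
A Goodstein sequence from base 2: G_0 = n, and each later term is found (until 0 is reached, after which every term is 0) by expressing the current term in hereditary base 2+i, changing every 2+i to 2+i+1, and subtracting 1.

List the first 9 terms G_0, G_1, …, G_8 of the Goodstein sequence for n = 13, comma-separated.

13, 108, 1279, 16092, 280711, 5765998, 134219479, 3486786855, 100000003325

base 2: 13 = 2^(2 + 1) + 2^2 + 1; at 3: 3^(3 + 1) + 3^3 + 1 = 109; next = 108
base 3: 108 = 3^(3 + 1) + 3^3; at 4: 4^(4 + 1) + 4^4 = 1280; next = 1279
base 4: 1279 = 4^(4 + 1) + 3·4^3 + 3·4^2 + 3·4 + 3; at 5: 5^(5 + 1) + 3·5^3 + 3·5^2 + 3·5 + 3 = 16093; next = 16092
base 5: 16092 = 5^(5 + 1) + 3·5^3 + 3·5^2 + 3·5 + 2; at 6: 6^(6 + 1) + 3·6^3 + 3·6^2 + 3·6 + 2 = 280712; next = 280711
base 6: 280711 = 6^(6 + 1) + 3·6^3 + 3·6^2 + 3·6 + 1; at 7: 7^(7 + 1) + 3·7^3 + 3·7^2 + 3·7 + 1 = 5765999; next = 5765998
base 7: 5765998 = 7^(7 + 1) + 3·7^3 + 3·7^2 + 3·7; at 8: 8^(8 + 1) + 3·8^3 + 3·8^2 + 3·8 = 134219480; next = 134219479
base 8: 134219479 = 8^(8 + 1) + 3·8^3 + 3·8^2 + 2·8 + 7; at 9: 9^(9 + 1) + 3·9^3 + 3·9^2 + 2·9 + 7 = 3486786856; next = 3486786855
base 9: 3486786855 = 9^(9 + 1) + 3·9^3 + 3·9^2 + 2·9 + 6; at 10: 10^(10 + 1) + 3·10^3 + 3·10^2 + 2·10 + 6 = 100000003326; next = 100000003325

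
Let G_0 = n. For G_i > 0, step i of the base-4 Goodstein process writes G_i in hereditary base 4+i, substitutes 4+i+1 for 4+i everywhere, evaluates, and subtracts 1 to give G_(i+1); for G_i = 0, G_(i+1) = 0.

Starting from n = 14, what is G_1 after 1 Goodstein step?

(0) 14|_4 = 3·4 + 2 ↦ 3·5 + 2|_5 = 17 ⇒ 16
(1) 16|_5 = 3·5 + 1 ↦ 3·6 + 1|_6 = 19 ⇒ 18

16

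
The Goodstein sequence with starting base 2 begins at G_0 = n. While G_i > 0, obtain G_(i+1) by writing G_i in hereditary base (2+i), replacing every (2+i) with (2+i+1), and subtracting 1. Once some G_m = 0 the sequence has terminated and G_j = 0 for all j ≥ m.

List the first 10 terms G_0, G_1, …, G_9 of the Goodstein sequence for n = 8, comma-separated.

(0) 8|_2 = 2^(2 + 1) ↦ 3^(3 + 1)|_3 = 81 ⇒ 80
(1) 80|_3 = 2·3^3 + 2·3^2 + 2·3 + 2 ↦ 2·4^4 + 2·4^2 + 2·4 + 2|_4 = 554 ⇒ 553
(2) 553|_4 = 2·4^4 + 2·4^2 + 2·4 + 1 ↦ 2·5^5 + 2·5^2 + 2·5 + 1|_5 = 6311 ⇒ 6310
(3) 6310|_5 = 2·5^5 + 2·5^2 + 2·5 ↦ 2·6^6 + 2·6^2 + 2·6|_6 = 93396 ⇒ 93395
(4) 93395|_6 = 2·6^6 + 2·6^2 + 6 + 5 ↦ 2·7^7 + 2·7^2 + 7 + 5|_7 = 1647196 ⇒ 1647195
(5) 1647195|_7 = 2·7^7 + 2·7^2 + 7 + 4 ↦ 2·8^8 + 2·8^2 + 8 + 4|_8 = 33554572 ⇒ 33554571
(6) 33554571|_8 = 2·8^8 + 2·8^2 + 8 + 3 ↦ 2·9^9 + 2·9^2 + 9 + 3|_9 = 774841152 ⇒ 774841151
(7) 774841151|_9 = 2·9^9 + 2·9^2 + 9 + 2 ↦ 2·10^10 + 2·10^2 + 10 + 2|_10 = 20000000212 ⇒ 20000000211
(8) 20000000211|_10 = 2·10^10 + 2·10^2 + 10 + 1 ↦ 2·11^11 + 2·11^2 + 11 + 1|_11 = 570623341476 ⇒ 570623341475

8, 80, 553, 6310, 93395, 1647195, 33554571, 774841151, 20000000211, 570623341475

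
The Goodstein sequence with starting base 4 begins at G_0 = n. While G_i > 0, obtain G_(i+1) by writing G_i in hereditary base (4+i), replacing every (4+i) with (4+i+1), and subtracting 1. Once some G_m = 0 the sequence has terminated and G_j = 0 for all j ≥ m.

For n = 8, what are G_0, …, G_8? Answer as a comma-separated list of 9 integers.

8, 9, 9, 9, 9, 9, 9, 8, 7

G_0=8  [base 4] 2·4  →[4↦5]→  2·5 = 10  −1 ⇒ G_1=9
G_1=9  [base 5] 5 + 4  →[5↦6]→  6 + 4 = 10  −1 ⇒ G_2=9
G_2=9  [base 6] 6 + 3  →[6↦7]→  7 + 3 = 10  −1 ⇒ G_3=9
G_3=9  [base 7] 7 + 2  →[7↦8]→  8 + 2 = 10  −1 ⇒ G_4=9
G_4=9  [base 8] 8 + 1  →[8↦9]→  9 + 1 = 10  −1 ⇒ G_5=9
G_5=9  [base 9] 9  →[9↦10]→  10 = 10  −1 ⇒ G_6=9
G_6=9  [base 10] 9  →[10↦11]→  9 = 9  −1 ⇒ G_7=8
G_7=8  [base 11] 8  →[11↦12]→  8 = 8  −1 ⇒ G_8=7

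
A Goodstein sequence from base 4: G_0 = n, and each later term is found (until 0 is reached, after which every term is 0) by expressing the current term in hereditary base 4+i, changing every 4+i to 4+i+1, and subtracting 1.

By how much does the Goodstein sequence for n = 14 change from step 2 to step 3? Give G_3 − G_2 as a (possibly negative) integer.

i=0: 14 = 3·4 + 2 (b=4); 4→5: 3·5 + 2 = 17; 17−1 = 16
i=1: 16 = 3·5 + 1 (b=5); 5→6: 3·6 + 1 = 19; 19−1 = 18
i=2: 18 = 3·6 (b=6); 6→7: 3·7 = 21; 21−1 = 20

2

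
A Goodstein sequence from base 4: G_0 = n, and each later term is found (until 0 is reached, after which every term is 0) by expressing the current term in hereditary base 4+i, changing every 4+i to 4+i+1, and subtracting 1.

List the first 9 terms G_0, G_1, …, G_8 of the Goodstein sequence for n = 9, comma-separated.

G_0 = 9. HB_4(9) = 2·4 + 1. Bump = 11. G_1 = 10.
G_1 = 10. HB_5(10) = 2·5. Bump = 12. G_2 = 11.
G_2 = 11. HB_6(11) = 6 + 5. Bump = 12. G_3 = 11.
G_3 = 11. HB_7(11) = 7 + 4. Bump = 12. G_4 = 11.
G_4 = 11. HB_8(11) = 8 + 3. Bump = 12. G_5 = 11.
G_5 = 11. HB_9(11) = 9 + 2. Bump = 12. G_6 = 11.
G_6 = 11. HB_10(11) = 10 + 1. Bump = 12. G_7 = 11.
G_7 = 11. HB_11(11) = 11. Bump = 12. G_8 = 11.

9, 10, 11, 11, 11, 11, 11, 11, 11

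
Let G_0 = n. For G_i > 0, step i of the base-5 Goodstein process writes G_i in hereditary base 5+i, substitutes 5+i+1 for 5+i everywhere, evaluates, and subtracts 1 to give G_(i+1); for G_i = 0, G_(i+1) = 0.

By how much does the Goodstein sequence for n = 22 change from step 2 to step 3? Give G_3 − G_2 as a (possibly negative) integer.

i=0: 22 = 4·5 + 2 (b=5); 5→6: 4·6 + 2 = 26; 26−1 = 25
i=1: 25 = 4·6 + 1 (b=6); 6→7: 4·7 + 1 = 29; 29−1 = 28
i=2: 28 = 4·7 (b=7); 7→8: 4·8 = 32; 32−1 = 31

3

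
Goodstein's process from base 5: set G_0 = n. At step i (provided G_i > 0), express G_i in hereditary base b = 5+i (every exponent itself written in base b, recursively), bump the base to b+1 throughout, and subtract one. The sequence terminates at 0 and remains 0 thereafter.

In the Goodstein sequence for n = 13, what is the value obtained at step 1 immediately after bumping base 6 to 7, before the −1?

base 5: 13 = 2·5 + 3; at 6: 2·6 + 3 = 15; next = 14
base 6: 14 = 2·6 + 2; at 7: 2·7 + 2 = 16; next = 15

16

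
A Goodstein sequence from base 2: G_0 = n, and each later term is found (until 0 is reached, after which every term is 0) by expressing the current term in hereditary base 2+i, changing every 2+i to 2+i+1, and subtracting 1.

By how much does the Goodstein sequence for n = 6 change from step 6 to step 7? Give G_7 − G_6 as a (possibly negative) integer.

144904

step 0: 6 = 2^2 + 2; sub 3 for 2: 3^3 + 3; = 30; G_1 = 30−1 = 29
step 1: 29 = 3^3 + 2; sub 4 for 3: 4^4 + 2; = 258; G_2 = 258−1 = 257
step 2: 257 = 4^4 + 1; sub 5 for 4: 5^5 + 1; = 3126; G_3 = 3126−1 = 3125
step 3: 3125 = 5^5; sub 6 for 5: 6^6; = 46656; G_4 = 46656−1 = 46655
step 4: 46655 = 5·6^5 + 5·6^4 + 5·6^3 + 5·6^2 + 5·6 + 5; sub 7 for 6: 5·7^5 + 5·7^4 + 5·7^3 + 5·7^2 + 5·7 + 5; = 98040; G_5 = 98040−1 = 98039
step 5: 98039 = 5·7^5 + 5·7^4 + 5·7^3 + 5·7^2 + 5·7 + 4; sub 8 for 7: 5·8^5 + 5·8^4 + 5·8^3 + 5·8^2 + 5·8 + 4; = 187244; G_6 = 187244−1 = 187243
step 6: 187243 = 5·8^5 + 5·8^4 + 5·8^3 + 5·8^2 + 5·8 + 3; sub 9 for 8: 5·9^5 + 5·9^4 + 5·9^3 + 5·9^2 + 5·9 + 3; = 332148; G_7 = 332148−1 = 332147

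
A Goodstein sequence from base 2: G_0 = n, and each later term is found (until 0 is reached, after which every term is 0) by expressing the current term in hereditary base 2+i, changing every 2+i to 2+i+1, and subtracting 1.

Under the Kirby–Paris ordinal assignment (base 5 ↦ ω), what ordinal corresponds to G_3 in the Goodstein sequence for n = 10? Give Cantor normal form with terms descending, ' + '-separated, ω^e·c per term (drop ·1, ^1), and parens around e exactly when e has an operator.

ω^(ω + 1)

G_0 = 10. HB_2(10) = 2^(2 + 1) + 2. Bump = 84. G_1 = 83.
G_1 = 83. HB_3(83) = 3^(3 + 1) + 2. Bump = 1026. G_2 = 1025.
G_2 = 1025. HB_4(1025) = 4^(4 + 1) + 1. Bump = 15626. G_3 = 15625.
G_3 = 15625. HB_5(15625) = 5^(5 + 1). Bump = 279936. G_4 = 279935.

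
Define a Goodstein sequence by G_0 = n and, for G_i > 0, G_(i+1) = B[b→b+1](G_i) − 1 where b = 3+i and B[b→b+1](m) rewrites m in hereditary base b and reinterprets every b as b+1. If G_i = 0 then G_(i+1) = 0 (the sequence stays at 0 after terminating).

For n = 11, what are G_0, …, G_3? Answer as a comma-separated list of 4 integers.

11, 17, 25, 35

i=0: 11 = 3^2 + 2 (b=3); 3→4: 4^2 + 2 = 18; 18−1 = 17
i=1: 17 = 4^2 + 1 (b=4); 4→5: 5^2 + 1 = 26; 26−1 = 25
i=2: 25 = 5^2 (b=5); 5→6: 6^2 = 36; 36−1 = 35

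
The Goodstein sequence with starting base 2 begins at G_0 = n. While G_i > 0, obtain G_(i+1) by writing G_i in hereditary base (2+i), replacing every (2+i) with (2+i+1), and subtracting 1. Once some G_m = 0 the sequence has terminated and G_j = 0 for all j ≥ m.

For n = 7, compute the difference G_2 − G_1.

G_0 = 7. HB_2(7) = 2^2 + 2 + 1. Bump = 31. G_1 = 30.
G_1 = 30. HB_3(30) = 3^3 + 3. Bump = 260. G_2 = 259.

229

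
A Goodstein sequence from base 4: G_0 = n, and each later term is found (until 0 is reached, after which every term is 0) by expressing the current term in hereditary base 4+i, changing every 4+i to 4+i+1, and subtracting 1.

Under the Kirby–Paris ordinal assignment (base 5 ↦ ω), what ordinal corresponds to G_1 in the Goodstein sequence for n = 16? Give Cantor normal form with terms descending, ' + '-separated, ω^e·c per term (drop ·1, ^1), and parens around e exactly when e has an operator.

ω·4 + 4

G_0=16  [base 4] 4^2  →[4↦5]→  5^2 = 25  −1 ⇒ G_1=24
G_1=24  [base 5] 4·5 + 4  →[5↦6]→  4·6 + 4 = 28  −1 ⇒ G_2=27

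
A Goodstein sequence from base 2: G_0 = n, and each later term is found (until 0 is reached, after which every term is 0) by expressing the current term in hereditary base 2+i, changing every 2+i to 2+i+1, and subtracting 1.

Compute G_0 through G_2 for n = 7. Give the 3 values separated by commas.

base 2: 7 = 2^2 + 2 + 1; at 3: 3^3 + 3 + 1 = 31; next = 30
base 3: 30 = 3^3 + 3; at 4: 4^4 + 4 = 260; next = 259

7, 30, 259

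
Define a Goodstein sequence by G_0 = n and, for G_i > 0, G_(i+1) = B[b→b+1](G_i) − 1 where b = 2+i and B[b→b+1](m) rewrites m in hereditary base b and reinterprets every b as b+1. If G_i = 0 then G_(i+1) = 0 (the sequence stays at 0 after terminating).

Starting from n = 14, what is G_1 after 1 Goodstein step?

[0] 14 ≡ 2^(2 + 1) + 2^2 + 2 (base 2). Lift 3: 111. −1: 110.
[1] 110 ≡ 3^(3 + 1) + 3^3 + 2 (base 3). Lift 4: 1282. −1: 1281.

110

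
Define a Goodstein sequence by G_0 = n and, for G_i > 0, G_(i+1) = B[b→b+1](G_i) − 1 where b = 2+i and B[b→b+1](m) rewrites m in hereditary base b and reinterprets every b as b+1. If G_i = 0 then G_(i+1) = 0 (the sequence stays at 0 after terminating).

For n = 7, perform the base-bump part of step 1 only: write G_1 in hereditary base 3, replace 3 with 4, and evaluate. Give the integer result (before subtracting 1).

260

[0] 7 ≡ 2^2 + 2 + 1 (base 2). Lift 3: 31. −1: 30.
[1] 30 ≡ 3^3 + 3 (base 3). Lift 4: 260. −1: 259.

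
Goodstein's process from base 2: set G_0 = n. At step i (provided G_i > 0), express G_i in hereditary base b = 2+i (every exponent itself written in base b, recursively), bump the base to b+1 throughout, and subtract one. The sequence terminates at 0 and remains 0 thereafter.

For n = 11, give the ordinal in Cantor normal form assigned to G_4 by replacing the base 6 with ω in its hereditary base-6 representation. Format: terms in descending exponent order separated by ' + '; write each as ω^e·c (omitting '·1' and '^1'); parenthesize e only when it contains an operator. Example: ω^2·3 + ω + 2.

ω^(ω + 1) + 1

11 —HB2→ 2^(2 + 1) + 2 + 1 —bump→ 3^(3 + 1) + 3 + 1 = 85 —(−1)→ 84
84 —HB3→ 3^(3 + 1) + 3 —bump→ 4^(4 + 1) + 4 = 1028 —(−1)→ 1027
1027 —HB4→ 4^(4 + 1) + 3 —bump→ 5^(5 + 1) + 3 = 15628 —(−1)→ 15627
15627 —HB5→ 5^(5 + 1) + 2 —bump→ 6^(6 + 1) + 2 = 279938 —(−1)→ 279937
279937 —HB6→ 6^(6 + 1) + 1 —bump→ 7^(7 + 1) + 1 = 5764802 —(−1)→ 5764801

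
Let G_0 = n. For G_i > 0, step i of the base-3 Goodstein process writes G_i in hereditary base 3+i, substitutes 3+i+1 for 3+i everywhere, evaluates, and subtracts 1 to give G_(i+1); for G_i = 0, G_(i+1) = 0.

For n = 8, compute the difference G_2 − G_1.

1

[0] 8 ≡ 2·3 + 2 (base 3). Lift 4: 10. −1: 9.
[1] 9 ≡ 2·4 + 1 (base 4). Lift 5: 11. −1: 10.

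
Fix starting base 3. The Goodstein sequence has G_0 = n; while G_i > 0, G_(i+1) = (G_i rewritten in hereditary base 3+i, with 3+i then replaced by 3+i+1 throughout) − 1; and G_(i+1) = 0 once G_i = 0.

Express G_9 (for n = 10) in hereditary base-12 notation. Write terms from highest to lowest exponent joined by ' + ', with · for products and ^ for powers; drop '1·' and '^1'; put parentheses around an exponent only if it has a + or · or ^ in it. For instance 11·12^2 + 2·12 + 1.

step 0: 10 = 3^2 + 1; sub 4 for 3: 4^2 + 1; = 17; G_1 = 17−1 = 16
step 1: 16 = 4^2; sub 5 for 4: 5^2; = 25; G_2 = 25−1 = 24
step 2: 24 = 4·5 + 4; sub 6 for 5: 4·6 + 4; = 28; G_3 = 28−1 = 27
step 3: 27 = 4·6 + 3; sub 7 for 6: 4·7 + 3; = 31; G_4 = 31−1 = 30
step 4: 30 = 4·7 + 2; sub 8 for 7: 4·8 + 2; = 34; G_5 = 34−1 = 33
step 5: 33 = 4·8 + 1; sub 9 for 8: 4·9 + 1; = 37; G_6 = 37−1 = 36
step 6: 36 = 4·9; sub 10 for 9: 4·10; = 40; G_7 = 40−1 = 39
step 7: 39 = 3·10 + 9; sub 11 for 10: 3·11 + 9; = 42; G_8 = 42−1 = 41
step 8: 41 = 3·11 + 8; sub 12 for 11: 3·12 + 8; = 44; G_9 = 44−1 = 43

3·12 + 7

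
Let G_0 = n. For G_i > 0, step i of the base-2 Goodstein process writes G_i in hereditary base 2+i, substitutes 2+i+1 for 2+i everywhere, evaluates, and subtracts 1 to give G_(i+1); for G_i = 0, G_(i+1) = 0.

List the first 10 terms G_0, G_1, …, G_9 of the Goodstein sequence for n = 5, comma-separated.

G_0 = 5. HB_2(5) = 2^2 + 1. Bump = 28. G_1 = 27.
G_1 = 27. HB_3(27) = 3^3. Bump = 256. G_2 = 255.
G_2 = 255. HB_4(255) = 3·4^3 + 3·4^2 + 3·4 + 3. Bump = 468. G_3 = 467.
G_3 = 467. HB_5(467) = 3·5^3 + 3·5^2 + 3·5 + 2. Bump = 776. G_4 = 775.
G_4 = 775. HB_6(775) = 3·6^3 + 3·6^2 + 3·6 + 1. Bump = 1198. G_5 = 1197.
G_5 = 1197. HB_7(1197) = 3·7^3 + 3·7^2 + 3·7. Bump = 1752. G_6 = 1751.
G_6 = 1751. HB_8(1751) = 3·8^3 + 3·8^2 + 2·8 + 7. Bump = 2455. G_7 = 2454.
G_7 = 2454. HB_9(2454) = 3·9^3 + 3·9^2 + 2·9 + 6. Bump = 3326. G_8 = 3325.
G_8 = 3325. HB_10(3325) = 3·10^3 + 3·10^2 + 2·10 + 5. Bump = 4383. G_9 = 4382.

5, 27, 255, 467, 775, 1197, 1751, 2454, 3325, 4382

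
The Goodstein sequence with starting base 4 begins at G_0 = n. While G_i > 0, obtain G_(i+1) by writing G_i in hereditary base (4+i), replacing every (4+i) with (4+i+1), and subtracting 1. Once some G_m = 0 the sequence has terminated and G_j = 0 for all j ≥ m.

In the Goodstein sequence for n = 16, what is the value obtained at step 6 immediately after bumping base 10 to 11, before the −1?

base 4: 16 = 4^2; at 5: 5^2 = 25; next = 24
base 5: 24 = 4·5 + 4; at 6: 4·6 + 4 = 28; next = 27
base 6: 27 = 4·6 + 3; at 7: 4·7 + 3 = 31; next = 30
base 7: 30 = 4·7 + 2; at 8: 4·8 + 2 = 34; next = 33
base 8: 33 = 4·8 + 1; at 9: 4·9 + 1 = 37; next = 36
base 9: 36 = 4·9; at 10: 4·10 = 40; next = 39

42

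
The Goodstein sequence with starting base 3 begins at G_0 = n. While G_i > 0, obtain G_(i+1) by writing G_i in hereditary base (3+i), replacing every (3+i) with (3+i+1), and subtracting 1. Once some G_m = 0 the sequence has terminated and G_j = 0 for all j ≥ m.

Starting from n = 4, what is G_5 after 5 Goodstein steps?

1

G_0 = 4. HB_3(4) = 3 + 1. Bump = 5. G_1 = 4.
G_1 = 4. HB_4(4) = 4. Bump = 5. G_2 = 4.
G_2 = 4. HB_5(4) = 4. Bump = 4. G_3 = 3.
G_3 = 3. HB_6(3) = 3. Bump = 3. G_4 = 2.
G_4 = 2. HB_7(2) = 2. Bump = 2. G_5 = 1.
G_5 = 1. HB_8(1) = 1. Bump = 1. G_6 = 0.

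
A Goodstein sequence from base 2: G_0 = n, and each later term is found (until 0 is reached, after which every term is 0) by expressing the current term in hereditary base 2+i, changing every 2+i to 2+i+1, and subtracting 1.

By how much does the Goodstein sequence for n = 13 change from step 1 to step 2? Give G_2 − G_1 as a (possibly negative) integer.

(0) 13|_2 = 2^(2 + 1) + 2^2 + 1 ↦ 3^(3 + 1) + 3^3 + 1|_3 = 109 ⇒ 108
(1) 108|_3 = 3^(3 + 1) + 3^3 ↦ 4^(4 + 1) + 4^4|_4 = 1280 ⇒ 1279

1171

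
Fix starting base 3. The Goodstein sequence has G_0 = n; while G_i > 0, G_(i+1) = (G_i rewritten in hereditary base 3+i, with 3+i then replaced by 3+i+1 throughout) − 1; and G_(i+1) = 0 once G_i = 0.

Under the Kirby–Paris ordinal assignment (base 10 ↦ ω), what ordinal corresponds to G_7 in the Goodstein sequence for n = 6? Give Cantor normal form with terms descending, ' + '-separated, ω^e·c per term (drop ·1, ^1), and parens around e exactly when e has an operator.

step 0: 6 = 2·3; sub 4 for 3: 2·4; = 8; G_1 = 8−1 = 7
step 1: 7 = 4 + 3; sub 5 for 4: 5 + 3; = 8; G_2 = 8−1 = 7
step 2: 7 = 5 + 2; sub 6 for 5: 6 + 2; = 8; G_3 = 8−1 = 7
step 3: 7 = 6 + 1; sub 7 for 6: 7 + 1; = 8; G_4 = 8−1 = 7
step 4: 7 = 7; sub 8 for 7: 8; = 8; G_5 = 8−1 = 7
step 5: 7 = 7; sub 9 for 8: 7; = 7; G_6 = 7−1 = 6
step 6: 6 = 6; sub 10 for 9: 6; = 6; G_7 = 6−1 = 5

5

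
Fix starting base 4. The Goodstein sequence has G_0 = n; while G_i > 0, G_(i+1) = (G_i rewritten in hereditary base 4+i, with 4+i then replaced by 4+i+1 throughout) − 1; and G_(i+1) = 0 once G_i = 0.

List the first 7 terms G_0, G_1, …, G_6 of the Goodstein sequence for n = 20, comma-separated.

i=0: 20 = 4^2 + 4 (b=4); 4→5: 5^2 + 5 = 30; 30−1 = 29
i=1: 29 = 5^2 + 4 (b=5); 5→6: 6^2 + 4 = 40; 40−1 = 39
i=2: 39 = 6^2 + 3 (b=6); 6→7: 7^2 + 3 = 52; 52−1 = 51
i=3: 51 = 7^2 + 2 (b=7); 7→8: 8^2 + 2 = 66; 66−1 = 65
i=4: 65 = 8^2 + 1 (b=8); 8→9: 9^2 + 1 = 82; 82−1 = 81
i=5: 81 = 9^2 (b=9); 9→10: 10^2 = 100; 100−1 = 99

20, 29, 39, 51, 65, 81, 99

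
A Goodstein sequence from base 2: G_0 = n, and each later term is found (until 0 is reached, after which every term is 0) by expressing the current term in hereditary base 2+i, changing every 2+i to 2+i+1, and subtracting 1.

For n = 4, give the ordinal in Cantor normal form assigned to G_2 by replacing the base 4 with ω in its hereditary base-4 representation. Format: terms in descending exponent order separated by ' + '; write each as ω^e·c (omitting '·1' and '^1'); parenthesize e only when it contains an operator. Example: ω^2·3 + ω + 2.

base 2: 4 = 2^2; at 3: 3^3 = 27; next = 26
base 3: 26 = 2·3^2 + 2·3 + 2; at 4: 2·4^2 + 2·4 + 2 = 42; next = 41
base 4: 41 = 2·4^2 + 2·4 + 1; at 5: 2·5^2 + 2·5 + 1 = 61; next = 60

ω^2·2 + ω·2 + 1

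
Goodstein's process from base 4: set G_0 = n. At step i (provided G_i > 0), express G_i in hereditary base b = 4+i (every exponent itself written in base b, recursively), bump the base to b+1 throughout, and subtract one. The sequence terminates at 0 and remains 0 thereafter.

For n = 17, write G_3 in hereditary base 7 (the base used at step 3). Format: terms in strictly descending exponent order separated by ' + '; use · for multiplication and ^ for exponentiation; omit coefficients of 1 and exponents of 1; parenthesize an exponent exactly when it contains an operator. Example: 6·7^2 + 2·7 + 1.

i=0: 17 = 4^2 + 1 (b=4); 4→5: 5^2 + 1 = 26; 26−1 = 25
i=1: 25 = 5^2 (b=5); 5→6: 6^2 = 36; 36−1 = 35
i=2: 35 = 5·6 + 5 (b=6); 6→7: 5·7 + 5 = 40; 40−1 = 39

5·7 + 4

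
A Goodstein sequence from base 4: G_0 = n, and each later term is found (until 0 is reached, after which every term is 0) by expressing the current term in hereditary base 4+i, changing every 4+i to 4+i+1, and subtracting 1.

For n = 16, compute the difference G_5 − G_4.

3

base 4: 16 = 4^2; at 5: 5^2 = 25; next = 24
base 5: 24 = 4·5 + 4; at 6: 4·6 + 4 = 28; next = 27
base 6: 27 = 4·6 + 3; at 7: 4·7 + 3 = 31; next = 30
base 7: 30 = 4·7 + 2; at 8: 4·8 + 2 = 34; next = 33
base 8: 33 = 4·8 + 1; at 9: 4·9 + 1 = 37; next = 36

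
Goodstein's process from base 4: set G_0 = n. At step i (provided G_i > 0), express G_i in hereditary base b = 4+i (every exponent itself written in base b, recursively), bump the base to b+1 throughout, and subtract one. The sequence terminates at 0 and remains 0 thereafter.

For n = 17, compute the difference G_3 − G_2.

17 —HB4→ 4^2 + 1 —bump→ 5^2 + 1 = 26 —(−1)→ 25
25 —HB5→ 5^2 —bump→ 6^2 = 36 —(−1)→ 35
35 —HB6→ 5·6 + 5 —bump→ 5·7 + 5 = 40 —(−1)→ 39

4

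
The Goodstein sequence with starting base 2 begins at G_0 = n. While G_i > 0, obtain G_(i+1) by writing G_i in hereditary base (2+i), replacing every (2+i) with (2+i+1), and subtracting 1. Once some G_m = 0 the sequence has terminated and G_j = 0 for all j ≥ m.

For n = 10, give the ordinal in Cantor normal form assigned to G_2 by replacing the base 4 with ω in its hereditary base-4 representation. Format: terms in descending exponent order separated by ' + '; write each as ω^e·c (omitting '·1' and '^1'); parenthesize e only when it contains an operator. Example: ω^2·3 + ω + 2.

base 2: 10 = 2^(2 + 1) + 2; at 3: 3^(3 + 1) + 3 = 84; next = 83
base 3: 83 = 3^(3 + 1) + 2; at 4: 4^(4 + 1) + 2 = 1026; next = 1025
base 4: 1025 = 4^(4 + 1) + 1; at 5: 5^(5 + 1) + 1 = 15626; next = 15625

ω^(ω + 1) + 1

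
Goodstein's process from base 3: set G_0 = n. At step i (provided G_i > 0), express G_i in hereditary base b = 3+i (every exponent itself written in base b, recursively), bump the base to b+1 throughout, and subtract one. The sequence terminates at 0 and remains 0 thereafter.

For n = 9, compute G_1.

15

i=0: 9 = 3^2 (b=3); 3→4: 4^2 = 16; 16−1 = 15
i=1: 15 = 3·4 + 3 (b=4); 4→5: 3·5 + 3 = 18; 18−1 = 17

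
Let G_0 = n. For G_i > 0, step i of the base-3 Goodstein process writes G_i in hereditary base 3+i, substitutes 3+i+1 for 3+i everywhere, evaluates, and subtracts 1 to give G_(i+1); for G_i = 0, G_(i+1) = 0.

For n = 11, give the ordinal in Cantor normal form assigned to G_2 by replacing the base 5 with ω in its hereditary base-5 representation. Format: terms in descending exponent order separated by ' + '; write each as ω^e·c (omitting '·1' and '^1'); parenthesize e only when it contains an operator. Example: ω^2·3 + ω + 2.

ω^2

base 3: 11 = 3^2 + 2; at 4: 4^2 + 2 = 18; next = 17
base 4: 17 = 4^2 + 1; at 5: 5^2 + 1 = 26; next = 25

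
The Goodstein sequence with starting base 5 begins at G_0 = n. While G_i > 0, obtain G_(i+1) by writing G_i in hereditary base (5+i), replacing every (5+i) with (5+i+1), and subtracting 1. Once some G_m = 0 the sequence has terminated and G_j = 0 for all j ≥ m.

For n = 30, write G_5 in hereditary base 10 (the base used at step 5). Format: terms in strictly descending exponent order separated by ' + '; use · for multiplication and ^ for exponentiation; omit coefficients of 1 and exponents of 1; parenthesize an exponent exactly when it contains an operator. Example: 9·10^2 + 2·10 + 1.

step 0: 30 = 5^2 + 5; sub 6 for 5: 6^2 + 6; = 42; G_1 = 42−1 = 41
step 1: 41 = 6^2 + 5; sub 7 for 6: 7^2 + 5; = 54; G_2 = 54−1 = 53
step 2: 53 = 7^2 + 4; sub 8 for 7: 8^2 + 4; = 68; G_3 = 68−1 = 67
step 3: 67 = 8^2 + 3; sub 9 for 8: 9^2 + 3; = 84; G_4 = 84−1 = 83
step 4: 83 = 9^2 + 2; sub 10 for 9: 10^2 + 2; = 102; G_5 = 102−1 = 101

10^2 + 1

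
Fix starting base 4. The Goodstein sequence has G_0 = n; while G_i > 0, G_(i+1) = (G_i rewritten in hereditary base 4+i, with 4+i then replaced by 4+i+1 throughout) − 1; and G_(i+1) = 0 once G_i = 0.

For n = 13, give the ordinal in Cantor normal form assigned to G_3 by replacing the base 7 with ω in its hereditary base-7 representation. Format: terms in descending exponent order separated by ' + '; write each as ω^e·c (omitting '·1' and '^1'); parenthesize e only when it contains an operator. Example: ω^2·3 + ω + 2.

G_0 = 13. HB_4(13) = 3·4 + 1. Bump = 16. G_1 = 15.
G_1 = 15. HB_5(15) = 3·5. Bump = 18. G_2 = 17.
G_2 = 17. HB_6(17) = 2·6 + 5. Bump = 19. G_3 = 18.
G_3 = 18. HB_7(18) = 2·7 + 4. Bump = 20. G_4 = 19.

ω·2 + 4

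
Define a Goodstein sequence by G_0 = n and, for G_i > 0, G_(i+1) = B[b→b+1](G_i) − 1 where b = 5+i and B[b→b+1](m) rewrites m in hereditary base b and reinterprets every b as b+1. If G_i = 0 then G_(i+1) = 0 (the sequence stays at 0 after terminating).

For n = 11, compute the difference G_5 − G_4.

[0] 11 ≡ 2·5 + 1 (base 5). Lift 6: 13. −1: 12.
[1] 12 ≡ 2·6 (base 6). Lift 7: 14. −1: 13.
[2] 13 ≡ 7 + 6 (base 7). Lift 8: 14. −1: 13.
[3] 13 ≡ 8 + 5 (base 8). Lift 9: 14. −1: 13.
[4] 13 ≡ 9 + 4 (base 9). Lift 10: 14. −1: 13.

0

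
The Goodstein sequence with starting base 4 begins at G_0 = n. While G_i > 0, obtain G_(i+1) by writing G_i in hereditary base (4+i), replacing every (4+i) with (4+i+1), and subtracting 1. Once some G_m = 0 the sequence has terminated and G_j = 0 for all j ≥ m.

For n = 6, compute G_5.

[0] 6 ≡ 4 + 2 (base 4). Lift 5: 7. −1: 6.
[1] 6 ≡ 5 + 1 (base 5). Lift 6: 7. −1: 6.
[2] 6 ≡ 6 (base 6). Lift 7: 7. −1: 6.
[3] 6 ≡ 6 (base 7). Lift 8: 6. −1: 5.
[4] 5 ≡ 5 (base 8). Lift 9: 5. −1: 4.

4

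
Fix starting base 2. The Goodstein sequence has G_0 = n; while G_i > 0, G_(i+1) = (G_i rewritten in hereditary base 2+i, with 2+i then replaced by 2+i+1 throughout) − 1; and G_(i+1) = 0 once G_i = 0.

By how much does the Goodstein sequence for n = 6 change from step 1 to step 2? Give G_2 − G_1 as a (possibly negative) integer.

6 —HB2→ 2^2 + 2 —bump→ 3^3 + 3 = 30 —(−1)→ 29
29 —HB3→ 3^3 + 2 —bump→ 4^4 + 2 = 258 —(−1)→ 257

228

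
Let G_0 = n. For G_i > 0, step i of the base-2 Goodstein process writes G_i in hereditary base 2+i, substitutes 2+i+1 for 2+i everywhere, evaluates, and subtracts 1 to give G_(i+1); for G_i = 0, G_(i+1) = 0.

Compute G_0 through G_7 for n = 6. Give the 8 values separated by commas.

6, 29, 257, 3125, 46655, 98039, 187243, 332147

step 0: 6 = 2^2 + 2; sub 3 for 2: 3^3 + 3; = 30; G_1 = 30−1 = 29
step 1: 29 = 3^3 + 2; sub 4 for 3: 4^4 + 2; = 258; G_2 = 258−1 = 257
step 2: 257 = 4^4 + 1; sub 5 for 4: 5^5 + 1; = 3126; G_3 = 3126−1 = 3125
step 3: 3125 = 5^5; sub 6 for 5: 6^6; = 46656; G_4 = 46656−1 = 46655
step 4: 46655 = 5·6^5 + 5·6^4 + 5·6^3 + 5·6^2 + 5·6 + 5; sub 7 for 6: 5·7^5 + 5·7^4 + 5·7^3 + 5·7^2 + 5·7 + 5; = 98040; G_5 = 98040−1 = 98039
step 5: 98039 = 5·7^5 + 5·7^4 + 5·7^3 + 5·7^2 + 5·7 + 4; sub 8 for 7: 5·8^5 + 5·8^4 + 5·8^3 + 5·8^2 + 5·8 + 4; = 187244; G_6 = 187244−1 = 187243
step 6: 187243 = 5·8^5 + 5·8^4 + 5·8^3 + 5·8^2 + 5·8 + 3; sub 9 for 8: 5·9^5 + 5·9^4 + 5·9^3 + 5·9^2 + 5·9 + 3; = 332148; G_7 = 332148−1 = 332147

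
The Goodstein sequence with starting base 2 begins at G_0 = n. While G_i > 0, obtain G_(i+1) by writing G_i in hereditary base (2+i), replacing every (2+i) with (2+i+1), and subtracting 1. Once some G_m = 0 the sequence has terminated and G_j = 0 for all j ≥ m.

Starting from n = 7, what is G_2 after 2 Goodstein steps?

base 2: 7 = 2^2 + 2 + 1; at 3: 3^3 + 3 + 1 = 31; next = 30
base 3: 30 = 3^3 + 3; at 4: 4^4 + 4 = 260; next = 259
base 4: 259 = 4^4 + 3; at 5: 5^5 + 3 = 3128; next = 3127

259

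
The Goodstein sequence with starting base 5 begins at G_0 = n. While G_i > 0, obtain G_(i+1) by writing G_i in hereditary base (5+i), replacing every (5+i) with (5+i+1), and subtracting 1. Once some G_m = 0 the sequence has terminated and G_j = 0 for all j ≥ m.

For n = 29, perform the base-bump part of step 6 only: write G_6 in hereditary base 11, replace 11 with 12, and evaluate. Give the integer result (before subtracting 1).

base 5: 29 = 5^2 + 4; at 6: 6^2 + 4 = 40; next = 39
base 6: 39 = 6^2 + 3; at 7: 7^2 + 3 = 52; next = 51
base 7: 51 = 7^2 + 2; at 8: 8^2 + 2 = 66; next = 65
base 8: 65 = 8^2 + 1; at 9: 9^2 + 1 = 82; next = 81
base 9: 81 = 9^2; at 10: 10^2 = 100; next = 99
base 10: 99 = 9·10 + 9; at 11: 9·11 + 9 = 108; next = 107
base 11: 107 = 9·11 + 8; at 12: 9·12 + 8 = 116; next = 115

116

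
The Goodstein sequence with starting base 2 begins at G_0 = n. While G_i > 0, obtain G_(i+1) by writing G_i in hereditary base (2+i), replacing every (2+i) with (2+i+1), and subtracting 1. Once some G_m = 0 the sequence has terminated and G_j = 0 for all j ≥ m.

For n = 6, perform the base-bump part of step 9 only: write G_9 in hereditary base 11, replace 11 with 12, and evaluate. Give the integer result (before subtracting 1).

step 0: 6 = 2^2 + 2; sub 3 for 2: 3^3 + 3; = 30; G_1 = 30−1 = 29
step 1: 29 = 3^3 + 2; sub 4 for 3: 4^4 + 2; = 258; G_2 = 258−1 = 257
step 2: 257 = 4^4 + 1; sub 5 for 4: 5^5 + 1; = 3126; G_3 = 3126−1 = 3125
step 3: 3125 = 5^5; sub 6 for 5: 6^6; = 46656; G_4 = 46656−1 = 46655
step 4: 46655 = 5·6^5 + 5·6^4 + 5·6^3 + 5·6^2 + 5·6 + 5; sub 7 for 6: 5·7^5 + 5·7^4 + 5·7^3 + 5·7^2 + 5·7 + 5; = 98040; G_5 = 98040−1 = 98039
step 5: 98039 = 5·7^5 + 5·7^4 + 5·7^3 + 5·7^2 + 5·7 + 4; sub 8 for 7: 5·8^5 + 5·8^4 + 5·8^3 + 5·8^2 + 5·8 + 4; = 187244; G_6 = 187244−1 = 187243
step 6: 187243 = 5·8^5 + 5·8^4 + 5·8^3 + 5·8^2 + 5·8 + 3; sub 9 for 8: 5·9^5 + 5·9^4 + 5·9^3 + 5·9^2 + 5·9 + 3; = 332148; G_7 = 332148−1 = 332147
step 7: 332147 = 5·9^5 + 5·9^4 + 5·9^3 + 5·9^2 + 5·9 + 2; sub 10 for 9: 5·10^5 + 5·10^4 + 5·10^3 + 5·10^2 + 5·10 + 2; = 555552; G_8 = 555552−1 = 555551
step 8: 555551 = 5·10^5 + 5·10^4 + 5·10^3 + 5·10^2 + 5·10 + 1; sub 11 for 10: 5·11^5 + 5·11^4 + 5·11^3 + 5·11^2 + 5·11 + 1; = 885776; G_9 = 885776−1 = 885775

1357260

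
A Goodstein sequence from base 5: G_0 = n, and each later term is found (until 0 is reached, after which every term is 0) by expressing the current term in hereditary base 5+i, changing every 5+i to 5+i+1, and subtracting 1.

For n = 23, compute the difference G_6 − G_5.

2

i=0: 23 = 4·5 + 3 (b=5); 5→6: 4·6 + 3 = 27; 27−1 = 26
i=1: 26 = 4·6 + 2 (b=6); 6→7: 4·7 + 2 = 30; 30−1 = 29
i=2: 29 = 4·7 + 1 (b=7); 7→8: 4·8 + 1 = 33; 33−1 = 32
i=3: 32 = 4·8 (b=8); 8→9: 4·9 = 36; 36−1 = 35
i=4: 35 = 3·9 + 8 (b=9); 9→10: 3·10 + 8 = 38; 38−1 = 37
i=5: 37 = 3·10 + 7 (b=10); 10→11: 3·11 + 7 = 40; 40−1 = 39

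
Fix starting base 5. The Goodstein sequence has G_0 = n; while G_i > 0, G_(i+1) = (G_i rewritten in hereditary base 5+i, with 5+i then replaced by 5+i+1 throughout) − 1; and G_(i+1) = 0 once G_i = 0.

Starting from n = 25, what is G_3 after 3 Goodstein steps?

43

25 —HB5→ 5^2 —bump→ 6^2 = 36 —(−1)→ 35
35 —HB6→ 5·6 + 5 —bump→ 5·7 + 5 = 40 —(−1)→ 39
39 —HB7→ 5·7 + 4 —bump→ 5·8 + 4 = 44 —(−1)→ 43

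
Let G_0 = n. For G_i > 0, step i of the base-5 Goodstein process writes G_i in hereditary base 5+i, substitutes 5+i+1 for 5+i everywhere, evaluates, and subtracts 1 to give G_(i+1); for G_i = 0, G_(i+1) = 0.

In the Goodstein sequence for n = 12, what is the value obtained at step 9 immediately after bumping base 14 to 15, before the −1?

16

i=0: 12 = 2·5 + 2 (b=5); 5→6: 2·6 + 2 = 14; 14−1 = 13
i=1: 13 = 2·6 + 1 (b=6); 6→7: 2·7 + 1 = 15; 15−1 = 14
i=2: 14 = 2·7 (b=7); 7→8: 2·8 = 16; 16−1 = 15
i=3: 15 = 8 + 7 (b=8); 8→9: 9 + 7 = 16; 16−1 = 15
i=4: 15 = 9 + 6 (b=9); 9→10: 10 + 6 = 16; 16−1 = 15
i=5: 15 = 10 + 5 (b=10); 10→11: 11 + 5 = 16; 16−1 = 15
i=6: 15 = 11 + 4 (b=11); 11→12: 12 + 4 = 16; 16−1 = 15
i=7: 15 = 12 + 3 (b=12); 12→13: 13 + 3 = 16; 16−1 = 15
i=8: 15 = 13 + 2 (b=13); 13→14: 14 + 2 = 16; 16−1 = 15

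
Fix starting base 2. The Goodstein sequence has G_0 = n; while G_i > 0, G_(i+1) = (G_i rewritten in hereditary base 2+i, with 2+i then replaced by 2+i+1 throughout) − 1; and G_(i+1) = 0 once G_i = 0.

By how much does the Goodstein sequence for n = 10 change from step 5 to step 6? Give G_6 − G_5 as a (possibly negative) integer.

79857569

G_0 = 10. HB_2(10) = 2^(2 + 1) + 2. Bump = 84. G_1 = 83.
G_1 = 83. HB_3(83) = 3^(3 + 1) + 2. Bump = 1026. G_2 = 1025.
G_2 = 1025. HB_4(1025) = 4^(4 + 1) + 1. Bump = 15626. G_3 = 15625.
G_3 = 15625. HB_5(15625) = 5^(5 + 1). Bump = 279936. G_4 = 279935.
G_4 = 279935. HB_6(279935) = 5·6^6 + 5·6^5 + 5·6^4 + 5·6^3 + 5·6^2 + 5·6 + 5. Bump = 4215755. G_5 = 4215754.
G_5 = 4215754. HB_7(4215754) = 5·7^7 + 5·7^5 + 5·7^4 + 5·7^3 + 5·7^2 + 5·7 + 4. Bump = 84073324. G_6 = 84073323.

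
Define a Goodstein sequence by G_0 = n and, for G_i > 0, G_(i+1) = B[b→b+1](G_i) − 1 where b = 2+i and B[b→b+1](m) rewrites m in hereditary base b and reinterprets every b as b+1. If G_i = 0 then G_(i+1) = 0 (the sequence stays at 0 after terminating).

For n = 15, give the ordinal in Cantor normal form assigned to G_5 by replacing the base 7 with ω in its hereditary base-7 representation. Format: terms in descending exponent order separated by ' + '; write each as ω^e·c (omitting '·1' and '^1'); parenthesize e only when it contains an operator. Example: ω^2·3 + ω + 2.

G_0=15  [base 2] 2^(2 + 1) + 2^2 + 2 + 1  →[2↦3]→  3^(3 + 1) + 3^3 + 3 + 1 = 112  −1 ⇒ G_1=111
G_1=111  [base 3] 3^(3 + 1) + 3^3 + 3  →[3↦4]→  4^(4 + 1) + 4^4 + 4 = 1284  −1 ⇒ G_2=1283
G_2=1283  [base 4] 4^(4 + 1) + 4^4 + 3  →[4↦5]→  5^(5 + 1) + 5^5 + 3 = 18753  −1 ⇒ G_3=18752
G_3=18752  [base 5] 5^(5 + 1) + 5^5 + 2  →[5↦6]→  6^(6 + 1) + 6^6 + 2 = 326594  −1 ⇒ G_4=326593
G_4=326593  [base 6] 6^(6 + 1) + 6^6 + 1  →[6↦7]→  7^(7 + 1) + 7^7 + 1 = 6588345  −1 ⇒ G_5=6588344
G_5=6588344  [base 7] 7^(7 + 1) + 7^7  →[7↦8]→  8^(8 + 1) + 8^8 = 150994944  −1 ⇒ G_6=150994943

ω^(ω + 1) + ω^ω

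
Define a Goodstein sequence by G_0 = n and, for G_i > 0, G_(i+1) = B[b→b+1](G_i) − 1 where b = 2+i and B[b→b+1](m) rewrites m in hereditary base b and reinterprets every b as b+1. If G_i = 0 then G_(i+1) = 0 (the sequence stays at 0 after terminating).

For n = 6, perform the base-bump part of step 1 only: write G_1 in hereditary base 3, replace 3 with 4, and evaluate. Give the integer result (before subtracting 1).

258

[0] 6 ≡ 2^2 + 2 (base 2). Lift 3: 30. −1: 29.
[1] 29 ≡ 3^3 + 2 (base 3). Lift 4: 258. −1: 257.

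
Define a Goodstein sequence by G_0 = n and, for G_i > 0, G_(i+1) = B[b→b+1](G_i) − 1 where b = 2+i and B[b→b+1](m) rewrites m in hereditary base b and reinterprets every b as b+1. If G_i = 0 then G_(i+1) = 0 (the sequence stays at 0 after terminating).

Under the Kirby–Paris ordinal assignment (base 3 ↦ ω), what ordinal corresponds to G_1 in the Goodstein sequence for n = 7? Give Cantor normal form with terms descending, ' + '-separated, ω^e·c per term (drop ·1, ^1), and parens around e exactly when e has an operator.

ω^ω + ω

G_0=7  [base 2] 2^2 + 2 + 1  →[2↦3]→  3^3 + 3 + 1 = 31  −1 ⇒ G_1=30
G_1=30  [base 3] 3^3 + 3  →[3↦4]→  4^4 + 4 = 260  −1 ⇒ G_2=259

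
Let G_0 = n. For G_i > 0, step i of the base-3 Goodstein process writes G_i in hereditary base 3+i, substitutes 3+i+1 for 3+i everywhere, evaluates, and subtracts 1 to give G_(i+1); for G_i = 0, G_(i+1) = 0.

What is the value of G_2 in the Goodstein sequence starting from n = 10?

24

(0) 10|_3 = 3^2 + 1 ↦ 4^2 + 1|_4 = 17 ⇒ 16
(1) 16|_4 = 4^2 ↦ 5^2|_5 = 25 ⇒ 24
(2) 24|_5 = 4·5 + 4 ↦ 4·6 + 4|_6 = 28 ⇒ 27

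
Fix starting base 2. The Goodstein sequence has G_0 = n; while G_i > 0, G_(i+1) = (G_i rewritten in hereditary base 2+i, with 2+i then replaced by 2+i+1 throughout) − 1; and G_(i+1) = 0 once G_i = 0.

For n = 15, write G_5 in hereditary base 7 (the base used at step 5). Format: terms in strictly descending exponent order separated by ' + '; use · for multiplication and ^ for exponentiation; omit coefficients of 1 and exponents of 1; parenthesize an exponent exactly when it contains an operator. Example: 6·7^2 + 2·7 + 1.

7^(7 + 1) + 7^7

i=0: 15 = 2^(2 + 1) + 2^2 + 2 + 1 (b=2); 2→3: 3^(3 + 1) + 3^3 + 3 + 1 = 112; 112−1 = 111
i=1: 111 = 3^(3 + 1) + 3^3 + 3 (b=3); 3→4: 4^(4 + 1) + 4^4 + 4 = 1284; 1284−1 = 1283
i=2: 1283 = 4^(4 + 1) + 4^4 + 3 (b=4); 4→5: 5^(5 + 1) + 5^5 + 3 = 18753; 18753−1 = 18752
i=3: 18752 = 5^(5 + 1) + 5^5 + 2 (b=5); 5→6: 6^(6 + 1) + 6^6 + 2 = 326594; 326594−1 = 326593
i=4: 326593 = 6^(6 + 1) + 6^6 + 1 (b=6); 6→7: 7^(7 + 1) + 7^7 + 1 = 6588345; 6588345−1 = 6588344
i=5: 6588344 = 7^(7 + 1) + 7^7 (b=7); 7→8: 8^(8 + 1) + 8^8 = 150994944; 150994944−1 = 150994943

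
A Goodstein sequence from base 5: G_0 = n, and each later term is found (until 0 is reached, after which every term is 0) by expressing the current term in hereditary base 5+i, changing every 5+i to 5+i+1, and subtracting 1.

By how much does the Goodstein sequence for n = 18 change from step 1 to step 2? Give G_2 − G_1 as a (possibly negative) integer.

2

[0] 18 ≡ 3·5 + 3 (base 5). Lift 6: 21. −1: 20.
[1] 20 ≡ 3·6 + 2 (base 6). Lift 7: 23. −1: 22.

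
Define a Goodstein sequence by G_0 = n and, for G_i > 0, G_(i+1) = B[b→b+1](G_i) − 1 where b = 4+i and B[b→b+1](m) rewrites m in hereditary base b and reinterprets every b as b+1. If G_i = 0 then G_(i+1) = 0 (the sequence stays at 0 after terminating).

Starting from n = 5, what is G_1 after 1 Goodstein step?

i=0: 5 = 4 + 1 (b=4); 4→5: 5 + 1 = 6; 6−1 = 5
i=1: 5 = 5 (b=5); 5→6: 6 = 6; 6−1 = 5

5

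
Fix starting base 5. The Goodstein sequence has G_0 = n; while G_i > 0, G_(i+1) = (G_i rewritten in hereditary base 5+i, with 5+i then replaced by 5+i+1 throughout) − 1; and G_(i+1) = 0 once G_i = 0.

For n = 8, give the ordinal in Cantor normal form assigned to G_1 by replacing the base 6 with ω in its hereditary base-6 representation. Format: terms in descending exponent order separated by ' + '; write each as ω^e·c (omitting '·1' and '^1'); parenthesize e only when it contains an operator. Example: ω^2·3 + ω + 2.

(0) 8|_5 = 5 + 3 ↦ 6 + 3|_6 = 9 ⇒ 8
(1) 8|_6 = 6 + 2 ↦ 7 + 2|_7 = 9 ⇒ 8

ω + 2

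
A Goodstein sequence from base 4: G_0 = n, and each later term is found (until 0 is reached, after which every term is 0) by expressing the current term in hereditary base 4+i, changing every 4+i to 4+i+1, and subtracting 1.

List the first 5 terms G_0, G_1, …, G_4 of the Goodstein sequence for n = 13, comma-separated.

13 —HB4→ 3·4 + 1 —bump→ 3·5 + 1 = 16 —(−1)→ 15
15 —HB5→ 3·5 —bump→ 3·6 = 18 —(−1)→ 17
17 —HB6→ 2·6 + 5 —bump→ 2·7 + 5 = 19 —(−1)→ 18
18 —HB7→ 2·7 + 4 —bump→ 2·8 + 4 = 20 —(−1)→ 19

13, 15, 17, 18, 19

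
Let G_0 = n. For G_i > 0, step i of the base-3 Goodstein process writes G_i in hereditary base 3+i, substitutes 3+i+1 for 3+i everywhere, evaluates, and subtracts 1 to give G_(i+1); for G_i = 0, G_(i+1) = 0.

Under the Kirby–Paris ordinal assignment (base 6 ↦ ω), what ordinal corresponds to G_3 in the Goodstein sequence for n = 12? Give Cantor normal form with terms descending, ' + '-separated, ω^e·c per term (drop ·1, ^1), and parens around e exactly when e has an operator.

(0) 12|_3 = 3^2 + 3 ↦ 4^2 + 4|_4 = 20 ⇒ 19
(1) 19|_4 = 4^2 + 3 ↦ 5^2 + 3|_5 = 28 ⇒ 27
(2) 27|_5 = 5^2 + 2 ↦ 6^2 + 2|_6 = 38 ⇒ 37

ω^2 + 1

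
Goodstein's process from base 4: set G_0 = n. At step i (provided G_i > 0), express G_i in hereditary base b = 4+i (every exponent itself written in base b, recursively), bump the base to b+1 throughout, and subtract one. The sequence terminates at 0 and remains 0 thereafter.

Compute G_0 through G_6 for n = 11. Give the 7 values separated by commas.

11, 12, 13, 14, 15, 15, 15

11 —HB4→ 2·4 + 3 —bump→ 2·5 + 3 = 13 —(−1)→ 12
12 —HB5→ 2·5 + 2 —bump→ 2·6 + 2 = 14 —(−1)→ 13
13 —HB6→ 2·6 + 1 —bump→ 2·7 + 1 = 15 —(−1)→ 14
14 —HB7→ 2·7 —bump→ 2·8 = 16 —(−1)→ 15
15 —HB8→ 8 + 7 —bump→ 9 + 7 = 16 —(−1)→ 15
15 —HB9→ 9 + 6 —bump→ 10 + 6 = 16 —(−1)→ 15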